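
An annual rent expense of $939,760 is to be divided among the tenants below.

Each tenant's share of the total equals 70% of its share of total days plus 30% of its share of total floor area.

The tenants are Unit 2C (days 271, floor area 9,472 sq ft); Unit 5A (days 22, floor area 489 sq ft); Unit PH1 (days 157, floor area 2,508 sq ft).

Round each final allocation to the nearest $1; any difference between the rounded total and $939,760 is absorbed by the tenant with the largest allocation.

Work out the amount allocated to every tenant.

Totals — days 450, floor area 12,469.
Blended shares (70% days + 30% floor area): Unit 2C 0.6494; Unit 5A 0.0460; Unit PH1 0.3046.
Proportional shares: Unit 2C 610,325.94; Unit 5A 43,217.12; Unit PH1 286,216.94.
Rounded to nearest $1: Unit 2C $610,326; Unit 5A $43,217; Unit PH1 $286,217. Sum = $939,760.
Rounded total matches; no reconciliation needed.

Unit 2C: $610,326 | Unit 5A: $43,217 | Unit PH1: $286,217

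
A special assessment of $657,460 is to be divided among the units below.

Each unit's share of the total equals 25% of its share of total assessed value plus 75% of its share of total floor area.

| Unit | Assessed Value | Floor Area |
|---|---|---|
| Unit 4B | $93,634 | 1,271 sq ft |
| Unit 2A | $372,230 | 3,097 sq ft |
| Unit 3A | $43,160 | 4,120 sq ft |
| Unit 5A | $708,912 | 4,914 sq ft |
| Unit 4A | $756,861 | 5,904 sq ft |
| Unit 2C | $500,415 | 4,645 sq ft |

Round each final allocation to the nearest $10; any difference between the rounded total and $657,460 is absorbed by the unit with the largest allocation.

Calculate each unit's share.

Unit 4B: $32,380; Unit 2A: $88,480; Unit 3A: $87,690; Unit 5A: $148,240; Unit 4A: $171,810; Unit 2C: $128,860

Assessed value total 2,475,212; floor area total 23,951.
Composite weights (25% assessed value + 75% floor area): Unit 4B 0.0493; Unit 2A 0.1346; Unit 3A 0.1334; Unit 5A 0.2255; Unit 4A 0.2613; Unit 2C 0.1960.
Proportional shares: Unit 4B 32,384.62; Unit 2A 88,477.69; Unit 3A 87,687.17; Unit 5A 148,242.64; Unit 4A 171,808.44; Unit 2C 128,859.44.
Rounded to nearest $10: Unit 4B $32,380; Unit 2A $88,480; Unit 3A $87,690; Unit 5A $148,240; Unit 4A $171,810; Unit 2C $128,860. Sum = $657,460.
Sum already equals the total — no adjustment.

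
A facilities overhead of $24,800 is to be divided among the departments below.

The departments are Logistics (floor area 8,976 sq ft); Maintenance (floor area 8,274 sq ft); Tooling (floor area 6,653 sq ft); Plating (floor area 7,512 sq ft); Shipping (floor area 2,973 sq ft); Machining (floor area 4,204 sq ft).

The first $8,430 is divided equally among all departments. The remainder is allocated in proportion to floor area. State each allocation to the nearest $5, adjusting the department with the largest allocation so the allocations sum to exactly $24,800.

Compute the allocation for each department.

Logistics: $5,215 | Maintenance: $4,915 | Tooling: $4,225 | Plating: $4,590 | Shipping: $2,665 | Machining: $3,190

First tranche $8,430 split equally: $1,405 each.
Remainder $16,370 by floor area (total 38,592): Logistics 3,807.45 → $3,805; Maintenance 3,509.68 → $3,510; Tooling 2,822.08 → $2,820; Plating 3,186.45 → $3,185; Shipping 1,261.09 → $1,260; Machining 1,783.26 → $1,785.
Rounding difference +$5 on remainder applied to Logistics.
Totals: Logistics $1,405 + $3,810 = $5,215; Maintenance $1,405 + $3,510 = $4,915; Tooling $1,405 + $2,820 = $4,225; Plating $1,405 + $3,185 = $4,590; Shipping $1,405 + $1,260 = $2,665; Machining $1,405 + $1,785 = $3,190.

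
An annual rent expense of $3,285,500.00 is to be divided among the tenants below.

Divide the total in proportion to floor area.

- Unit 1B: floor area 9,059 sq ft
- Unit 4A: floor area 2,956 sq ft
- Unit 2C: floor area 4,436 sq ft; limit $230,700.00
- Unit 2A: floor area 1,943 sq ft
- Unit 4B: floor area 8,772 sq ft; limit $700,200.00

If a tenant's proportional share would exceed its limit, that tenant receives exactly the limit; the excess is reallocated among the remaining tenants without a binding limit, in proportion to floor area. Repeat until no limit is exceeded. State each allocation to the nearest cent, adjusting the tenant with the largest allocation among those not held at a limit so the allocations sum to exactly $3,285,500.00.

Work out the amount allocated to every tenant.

Unit 1B: $1,528,178.92 | Unit 4A: $498,652.93 | Unit 2C: $230,700.00 | Unit 2A: $327,768.15 | Unit 4B: $700,200.00

Combined floor area = 27,166.
Proportional shares (ignoring caps): Unit 1B 1,095,610.1193; Unit 4A 357,503.4234; Unit 2C 536,497.0183; Unit 2A 234,989.5642; Unit 4B 1,060,899.8748.
Cap binds for Unit 2C ($230,700.00), Unit 4B ($700,200.00); remaining pool $2,354,600.00 reallocated over remaining floor area 13,958.
Redistributed shares: Unit 1B 1,528,178.9225 → $1,528,178.92; Unit 4A 498,652.9302 → $498,652.93; Unit 2A 327,768.1473 → $327,768.15.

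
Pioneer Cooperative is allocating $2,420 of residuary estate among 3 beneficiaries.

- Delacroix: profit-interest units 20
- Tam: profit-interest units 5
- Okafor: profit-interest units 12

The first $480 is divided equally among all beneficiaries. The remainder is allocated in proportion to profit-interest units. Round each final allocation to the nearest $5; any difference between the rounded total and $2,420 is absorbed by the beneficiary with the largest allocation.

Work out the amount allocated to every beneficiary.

First tranche $480 split equally: $160 each.
Remainder $1,940 by profit-interest units (total 37): Delacroix 1,048.65 → $1,050; Tam 262.16 → $260; Okafor 629.19 → $630.
Totals: Delacroix $160 + $1,050 = $1,210; Tam $160 + $260 = $420; Okafor $160 + $630 = $790.

Delacroix: $1,210; Tam: $420; Okafor: $790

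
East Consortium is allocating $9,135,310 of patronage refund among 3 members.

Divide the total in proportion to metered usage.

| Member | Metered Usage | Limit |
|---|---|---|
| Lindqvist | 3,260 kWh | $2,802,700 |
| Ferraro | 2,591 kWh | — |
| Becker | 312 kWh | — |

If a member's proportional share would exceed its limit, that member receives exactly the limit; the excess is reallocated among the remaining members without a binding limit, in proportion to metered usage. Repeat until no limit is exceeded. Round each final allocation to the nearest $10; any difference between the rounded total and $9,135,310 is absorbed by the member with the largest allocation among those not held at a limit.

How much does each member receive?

Lindqvist: $2,802,700; Ferraro: $5,652,010; Becker: $680,600

Sum of metered usage: 6,163.
Proportional shares (ignoring caps): Lindqvist 4,832,242.51; Ferraro 3,840,595.20; Becker 462,472.29.
Cap binds for Lindqvist ($2,802,700); remaining pool $6,332,610 reallocated over remaining metered usage 2,903.
Remaining shares: Ferraro 5,652,012.58 → $5,652,010; Becker 680,597.42 → $680,600.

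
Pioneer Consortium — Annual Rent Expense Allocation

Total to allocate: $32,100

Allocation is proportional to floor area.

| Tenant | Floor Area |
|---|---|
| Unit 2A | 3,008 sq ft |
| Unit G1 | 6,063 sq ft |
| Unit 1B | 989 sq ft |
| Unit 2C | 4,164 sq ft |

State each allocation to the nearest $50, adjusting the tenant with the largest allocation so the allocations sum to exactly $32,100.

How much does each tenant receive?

Unit 2A: $6,800 | Unit G1: $13,650 | Unit 1B: $2,250 | Unit 2C: $9,400

Combined floor area = 14,224.
Raw shares: Unit 2A 3,008/14,224 × $32,100 = 6,788.30; Unit G1 6,063/14,224 × $32,100 = 13,682.67; Unit 1B 989/14,224 × $32,100 = 2,231.92; Unit 2C 4,164/14,224 × $32,100 = 9,397.10.
Rounded to nearest $50: Unit 2A $6,800; Unit G1 $13,700; Unit 1B $2,250; Unit 2C $9,400. Sum = $32,150.
Difference $32,100 − $32,150 = −$50 applied to largest allocation (Unit G1): Unit G1 becomes $13,650.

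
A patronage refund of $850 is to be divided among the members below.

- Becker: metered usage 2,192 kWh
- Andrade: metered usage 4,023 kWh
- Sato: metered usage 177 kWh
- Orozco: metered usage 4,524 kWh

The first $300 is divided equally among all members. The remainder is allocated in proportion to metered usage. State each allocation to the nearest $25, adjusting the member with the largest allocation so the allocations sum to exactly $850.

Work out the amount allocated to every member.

First tranche $300 split equally: $75 each.
Remainder $550 by metered usage (total 10,916): Becker 110.44 → $100; Andrade 202.70 → $200; Sato 8.92 → $0; Orozco 227.94 → $225.
Rounding difference +$25 on remainder applied to Orozco.
Totals: Becker $75 + $100 = $175; Andrade $75 + $200 = $275; Sato $75 + $0 = $75; Orozco $75 + $250 = $325.

Becker: $175 · Andrade: $275 · Sato: $75 · Orozco: $325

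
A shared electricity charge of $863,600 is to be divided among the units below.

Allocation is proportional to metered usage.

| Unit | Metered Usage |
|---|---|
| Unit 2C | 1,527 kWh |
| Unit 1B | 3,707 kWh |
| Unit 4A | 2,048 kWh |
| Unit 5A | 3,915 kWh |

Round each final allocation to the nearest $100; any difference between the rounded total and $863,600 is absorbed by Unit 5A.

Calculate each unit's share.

Metered usage total: 11,197.
Pro-rata amounts: Unit 2C 1,527/11,197 × $863,600 = 117,774.15; Unit 1B 3,707/11,197 × $863,600 = 285,912.76; Unit 4A 2,048/11,197 × $863,600 = 157,957.74; Unit 5A 3,915/11,197 × $863,600 = 301,955.35.
At nearest $100: Unit 2C $117,800; Unit 1B $285,900; Unit 4A $158,000; Unit 5A $302,000. Sum = $863,700.
Difference $863,600 − $863,700 = −$100 applied to Unit 5A: Unit 5A becomes $301,900.

Unit 2C: $117,800 | Unit 1B: $285,900 | Unit 4A: $158,000 | Unit 5A: $301,900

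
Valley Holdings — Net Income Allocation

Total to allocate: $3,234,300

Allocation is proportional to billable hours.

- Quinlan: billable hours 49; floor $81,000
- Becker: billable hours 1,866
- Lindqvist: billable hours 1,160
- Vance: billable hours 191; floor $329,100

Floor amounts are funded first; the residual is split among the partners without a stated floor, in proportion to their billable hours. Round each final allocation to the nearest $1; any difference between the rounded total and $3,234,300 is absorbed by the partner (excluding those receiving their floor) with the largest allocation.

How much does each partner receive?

Quinlan: $81,000; Becker: $1,741,559; Lindqvist: $1,082,641; Vance: $329,100

Minimums first: Quinlan $81,000; Vance $329,100. Residual $2,824,200.
Residual split over remaining billable hours 3,026: Becker 1,741,558.89 → $1,741,559; Lindqvist 1,082,641.11 → $1,082,641.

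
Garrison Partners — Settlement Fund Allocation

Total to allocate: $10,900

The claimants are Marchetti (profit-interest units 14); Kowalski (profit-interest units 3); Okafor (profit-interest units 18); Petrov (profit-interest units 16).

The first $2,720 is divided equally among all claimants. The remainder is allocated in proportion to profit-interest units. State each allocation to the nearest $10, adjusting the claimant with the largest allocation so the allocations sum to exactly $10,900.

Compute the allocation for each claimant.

$2,720 shared equally gives $680 per claimant.
Remainder $8,180 by profit-interest units (total 51): Marchetti 2,245.49 → $2,250; Kowalski 481.18 → $480; Okafor 2,887.06 → $2,890; Petrov 2,566.27 → $2,570.
Rounding difference −$10 on remainder applied to Okafor.
Totals: Marchetti $680 + $2,250 = $2,930; Kowalski $680 + $480 = $1,160; Okafor $680 + $2,880 = $3,560; Petrov $680 + $2,570 = $3,250.

Marchetti: $2,930 · Kowalski: $1,160 · Okafor: $3,560 · Petrov: $3,250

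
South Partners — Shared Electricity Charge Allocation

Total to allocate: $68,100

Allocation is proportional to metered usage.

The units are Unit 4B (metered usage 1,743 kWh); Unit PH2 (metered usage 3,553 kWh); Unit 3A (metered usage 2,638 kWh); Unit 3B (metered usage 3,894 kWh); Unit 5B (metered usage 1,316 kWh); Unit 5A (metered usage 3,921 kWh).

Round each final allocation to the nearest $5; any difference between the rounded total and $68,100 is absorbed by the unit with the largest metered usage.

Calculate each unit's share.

Unit 4B: $6,955; Unit PH2: $14,180; Unit 3A: $10,525; Unit 3B: $15,540; Unit 5B: $5,250; Unit 5A: $15,650

Combined metered usage = 17,065.
Raw shares: Unit 4B 1,743/17,065 × $68,100 = 6,955.66; Unit PH2 3,553/17,065 × $68,100 = 14,178.69; Unit 3A 2,638/17,065 × $68,100 = 10,527.27; Unit 3B 3,894/17,065 × $68,100 = 15,539.49; Unit 5B 1,316/17,065 × $68,100 = 5,251.66; Unit 5A 3,921/17,065 × $68,100 = 15,647.24.
Rounded to nearest $5: Unit 4B $6,955; Unit PH2 $14,180; Unit 3A $10,525; Unit 3B $15,540; Unit 5B $5,250; Unit 5A $15,645. Sum = $68,095.
Difference $68,100 − $68,095 = +$5 applied to largest metered usage (Unit 5A): Unit 5A becomes $15,650.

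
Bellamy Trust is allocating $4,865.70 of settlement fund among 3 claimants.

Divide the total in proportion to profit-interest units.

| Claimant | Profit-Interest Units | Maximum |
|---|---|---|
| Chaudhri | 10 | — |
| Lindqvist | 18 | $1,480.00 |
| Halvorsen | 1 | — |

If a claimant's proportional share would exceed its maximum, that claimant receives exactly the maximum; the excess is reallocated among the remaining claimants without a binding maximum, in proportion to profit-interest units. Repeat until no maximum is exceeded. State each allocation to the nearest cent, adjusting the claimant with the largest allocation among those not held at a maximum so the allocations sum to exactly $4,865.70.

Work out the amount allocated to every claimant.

Chaudhri: $3,077.91 · Lindqvist: $1,480.00 · Halvorsen: $307.79

Sum of profit-interest units: 29.
Proportional shares (ignoring caps): Chaudhri 1,677.8276; Lindqvist 3,020.0897; Halvorsen 167.7828.
Held at cap: Lindqvist ($1,480.00); remaining pool $3,385.70 reallocated over remaining profit-interest units 11.
Redistributed shares: Chaudhri 3,077.9091 → $3,077.91; Halvorsen 307.7909 → $307.79.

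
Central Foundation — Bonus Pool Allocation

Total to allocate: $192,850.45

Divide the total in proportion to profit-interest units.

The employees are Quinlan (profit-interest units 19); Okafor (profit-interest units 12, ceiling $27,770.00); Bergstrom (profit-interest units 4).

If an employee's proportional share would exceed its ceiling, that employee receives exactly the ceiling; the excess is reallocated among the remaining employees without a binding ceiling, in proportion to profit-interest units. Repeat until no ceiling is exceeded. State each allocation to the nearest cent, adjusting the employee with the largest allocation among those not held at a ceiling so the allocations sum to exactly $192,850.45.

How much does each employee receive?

Profit-interest units total: 35.
Unconstrained shares: Quinlan 104,690.2443; Okafor 66,120.1543; Bergstrom 22,040.0514.
Capped: Okafor ($27,770.00); remaining pool $165,080.45 reallocated over remaining profit-interest units 23.
Shares after redistribution: Quinlan 136,370.8065 → $136,370.81; Bergstrom 28,709.6435 → $28,709.64.

Quinlan: $136,370.81 · Okafor: $27,770.00 · Bergstrom: $28,709.64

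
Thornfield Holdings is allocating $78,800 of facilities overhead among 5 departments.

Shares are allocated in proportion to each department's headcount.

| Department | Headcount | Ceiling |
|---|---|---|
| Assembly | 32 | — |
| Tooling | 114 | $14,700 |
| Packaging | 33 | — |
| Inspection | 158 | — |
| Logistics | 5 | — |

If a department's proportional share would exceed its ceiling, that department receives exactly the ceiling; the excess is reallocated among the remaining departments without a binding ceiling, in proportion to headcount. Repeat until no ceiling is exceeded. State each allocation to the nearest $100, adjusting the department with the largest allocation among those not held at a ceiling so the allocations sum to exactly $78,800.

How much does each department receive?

Assembly: $9,000; Tooling: $14,700; Packaging: $9,300; Inspection: $44,400; Logistics: $1,400

Headcount total: 342.
Proportional shares (ignoring caps): Assembly 7,373.10; Tooling 26,266.67; Packaging 7,603.51; Inspection 36,404.68; Logistics 1,152.05.
Held at cap: Tooling ($14,700); remaining pool $64,100 reallocated over remaining headcount 228.
Remaining shares: Assembly 8,996.49 → $9,000; Packaging 9,277.63 → $9,300; Inspection 44,420.18 → $44,400; Logistics 1,405.70 → $1,400.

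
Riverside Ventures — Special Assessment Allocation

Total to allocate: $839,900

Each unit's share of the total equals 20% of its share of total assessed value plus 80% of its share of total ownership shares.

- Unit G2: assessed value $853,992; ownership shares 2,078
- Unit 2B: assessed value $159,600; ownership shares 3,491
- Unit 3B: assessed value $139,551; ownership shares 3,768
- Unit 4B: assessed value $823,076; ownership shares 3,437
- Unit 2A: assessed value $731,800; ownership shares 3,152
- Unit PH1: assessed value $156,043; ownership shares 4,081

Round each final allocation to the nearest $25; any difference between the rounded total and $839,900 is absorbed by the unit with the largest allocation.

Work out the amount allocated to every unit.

Assessed value total 2,864,062; ownership shares total 20,007.
Blended shares (20% assessed value + 80% ownership shares): Unit G2 0.1427; Unit 2B 0.1507; Unit 3B 0.1604; Unit 4B 0.1949; Unit 2A 0.1771; Unit PH1 0.1741.
Proportional shares: Unit G2 119,875.52; Unit 2B 126,603.30; Unit 3B 134,730.24; Unit 4B 163,703.25; Unit 2A 148,778.32; Unit PH1 146,209.38.
After rounding ($25): Unit G2 $119,875; Unit 2B $126,600; Unit 3B $134,725; Unit 4B $163,700; Unit 2A $148,775; Unit PH1 $146,200. Sum = $839,875.
Difference $839,900 − $839,875 = +$25 applied to largest allocation (Unit 4B): Unit 4B becomes $163,725.

Unit G2: $119,875 · Unit 2B: $126,600 · Unit 3B: $134,725 · Unit 4B: $163,725 · Unit 2A: $148,775 · Unit PH1: $146,200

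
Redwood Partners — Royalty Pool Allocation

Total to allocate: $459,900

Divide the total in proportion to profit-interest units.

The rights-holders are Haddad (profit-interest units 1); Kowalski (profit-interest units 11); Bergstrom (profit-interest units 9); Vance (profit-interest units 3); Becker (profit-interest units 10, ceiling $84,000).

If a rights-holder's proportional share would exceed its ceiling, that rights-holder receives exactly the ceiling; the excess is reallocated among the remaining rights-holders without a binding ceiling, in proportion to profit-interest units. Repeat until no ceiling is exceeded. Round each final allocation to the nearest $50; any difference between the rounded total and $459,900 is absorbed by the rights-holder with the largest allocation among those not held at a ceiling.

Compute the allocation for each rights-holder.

Haddad: $15,650 | Kowalski: $172,300 | Bergstrom: $140,950 | Vance: $47,000 | Becker: $84,000

Combined profit-interest units = 34.
Proportional shares (ignoring caps): Haddad 13,526.47; Kowalski 148,791.18; Bergstrom 121,738.24; Vance 40,579.41; Becker 135,264.71.
Held at cap: Becker ($84,000); remaining pool $375,900 reallocated over remaining profit-interest units 24.
Redistributed shares: Haddad 15,662.50 → $15,650; Kowalski 172,287.50 → $172,300; Bergstrom 140,962.50 → $140,950; Vance 46,987.50 → $47,000.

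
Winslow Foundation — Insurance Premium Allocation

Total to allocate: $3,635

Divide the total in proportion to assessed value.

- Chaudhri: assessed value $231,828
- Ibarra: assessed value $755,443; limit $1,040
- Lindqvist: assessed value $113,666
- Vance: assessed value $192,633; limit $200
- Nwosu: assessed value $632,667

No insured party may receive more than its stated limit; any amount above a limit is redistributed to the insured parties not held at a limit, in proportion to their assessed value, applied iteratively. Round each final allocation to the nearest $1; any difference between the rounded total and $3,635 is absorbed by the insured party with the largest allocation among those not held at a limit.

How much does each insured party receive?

Combined assessed value = 1,926,237.
Proportional shares (ignoring caps): Chaudhri 437.48; Ibarra 1,425.60; Lindqvist 214.499; Vance 363.52; Nwosu 1,193.91.
Capped: Ibarra ($1,040), Vance ($200); residual $2,395 reallocated over remaining assessed value 978,161.
Remaining shares: Chaudhri 567.62 → $568; Lindqvist 278.31 → $278; Nwosu 1,549.07 → $1,549.

Chaudhri: $568; Ibarra: $1,040; Lindqvist: $278; Vance: $200; Nwosu: $1,549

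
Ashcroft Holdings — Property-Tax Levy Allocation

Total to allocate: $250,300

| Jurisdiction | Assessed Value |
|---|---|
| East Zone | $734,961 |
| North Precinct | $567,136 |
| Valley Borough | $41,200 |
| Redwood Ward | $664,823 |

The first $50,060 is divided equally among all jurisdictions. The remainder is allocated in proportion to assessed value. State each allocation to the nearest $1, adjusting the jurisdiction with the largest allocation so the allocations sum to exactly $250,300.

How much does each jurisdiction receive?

East Zone: $85,802 · North Precinct: $69,067 · Valley Borough: $16,623 · Redwood Ward: $78,808

Equal tier: $50,060 ÷ 4 = $12,515 apiece.
Remainder $200,240 by assessed value (total 2,008,120): East Zone 73,286.75 → $73,287; North Precinct 56,552.05 → $56,552; Valley Borough 4,108.26 → $4,108; Redwood Ward 66,292.93 → $66,293.
Totals: East Zone $12,515 + $73,287 = $85,802; North Precinct $12,515 + $56,552 = $69,067; Valley Borough $12,515 + $4,108 = $16,623; Redwood Ward $12,515 + $66,293 = $78,808.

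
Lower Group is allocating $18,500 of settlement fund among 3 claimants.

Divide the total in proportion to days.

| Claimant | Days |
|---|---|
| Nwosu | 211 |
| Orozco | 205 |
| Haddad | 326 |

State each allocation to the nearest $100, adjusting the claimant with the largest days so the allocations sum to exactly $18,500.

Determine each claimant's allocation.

Days total: 211 + 205 + 326 = 742.
Unrounded shares: Nwosu 5,260.78; Orozco 5,111.19; Haddad 8,128.03.
At nearest $100: Nwosu $5,300; Orozco $5,100; Haddad $8,100. Sum = $18,500.
Sum already equals the total — no adjustment.

Nwosu: $5,300; Orozco: $5,100; Haddad: $8,100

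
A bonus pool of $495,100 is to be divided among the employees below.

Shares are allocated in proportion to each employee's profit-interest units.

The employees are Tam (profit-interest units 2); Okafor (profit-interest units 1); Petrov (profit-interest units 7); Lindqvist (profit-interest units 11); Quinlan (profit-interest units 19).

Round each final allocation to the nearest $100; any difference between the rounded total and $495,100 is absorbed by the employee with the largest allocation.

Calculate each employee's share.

Tam: $24,800 | Okafor: $12,400 | Petrov: $86,600 | Lindqvist: $136,200 | Quinlan: $235,100

Profit-interest units total: 40.
Raw shares: Tam 2/40 × $495,100 = 24,755.00; Okafor 1/40 × $495,100 = 12,377.50; Petrov 7/40 × $495,100 = 86,642.50; Lindqvist 11/40 × $495,100 = 136,152.50; Quinlan 19/40 × $495,100 = 235,172.50.
After rounding ($100): Tam $24,800; Okafor $12,400; Petrov $86,600; Lindqvist $136,200; Quinlan $235,200. Sum = $495,200.
Difference $495,100 − $495,200 = −$100 applied to largest allocation (Quinlan): Quinlan becomes $235,100.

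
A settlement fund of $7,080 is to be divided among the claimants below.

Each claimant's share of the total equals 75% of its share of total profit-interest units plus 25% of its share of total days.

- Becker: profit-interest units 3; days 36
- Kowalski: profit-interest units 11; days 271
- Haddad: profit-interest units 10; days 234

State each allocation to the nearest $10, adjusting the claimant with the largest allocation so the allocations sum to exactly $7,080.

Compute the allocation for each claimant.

Becker: $780 · Kowalski: $3,320 · Haddad: $2,980

Totals — profit-interest units 24, days 541.
Composite weights (75% profit-interest units + 25% days): Becker 0.1104; Kowalski 0.4690; Haddad 0.4206.
Pro-rata amounts: Becker 781.53; Kowalski 3,320.39; Haddad 2,978.08.
After rounding ($10): Becker $780; Kowalski $3,320; Haddad $2,980. Sum = $7,080.
No rounding difference to absorb.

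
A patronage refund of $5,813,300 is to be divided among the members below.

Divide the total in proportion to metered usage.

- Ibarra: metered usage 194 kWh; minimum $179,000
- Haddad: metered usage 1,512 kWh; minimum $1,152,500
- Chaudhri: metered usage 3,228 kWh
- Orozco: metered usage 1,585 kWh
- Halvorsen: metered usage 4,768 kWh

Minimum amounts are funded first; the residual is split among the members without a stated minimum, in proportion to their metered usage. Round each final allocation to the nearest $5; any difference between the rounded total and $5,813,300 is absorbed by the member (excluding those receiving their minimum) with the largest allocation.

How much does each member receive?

Minimums first: Ibarra $179,000; Haddad $1,152,500. Residual $4,481,800.
Residual split over remaining metered usage 9,581: Chaudhri 1,509,993.78 → $1,509,995; Orozco 741,431.27 → $741,430; Halvorsen 2,230,374.95 → $2,230,375.

Ibarra: $179,000 | Haddad: $1,152,500 | Chaudhri: $1,509,995 | Orozco: $741,430 | Halvorsen: $2,230,375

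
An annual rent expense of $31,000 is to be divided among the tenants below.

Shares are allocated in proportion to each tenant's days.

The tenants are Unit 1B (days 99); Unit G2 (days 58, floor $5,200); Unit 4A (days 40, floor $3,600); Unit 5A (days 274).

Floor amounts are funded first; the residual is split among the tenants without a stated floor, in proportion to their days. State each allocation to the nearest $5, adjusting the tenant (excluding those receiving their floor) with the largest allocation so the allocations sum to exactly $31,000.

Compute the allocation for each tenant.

Fund the minimums — Unit G2 $5,200; Unit 4A $3,600. Remaining pool $22,200.
Remaining pool split over remaining days 373: Unit 1B 5,892.23 → $5,890; Unit 5A 16,307.77 → $16,310.

Unit 1B: $5,890 | Unit G2: $5,200 | Unit 4A: $3,600 | Unit 5A: $16,310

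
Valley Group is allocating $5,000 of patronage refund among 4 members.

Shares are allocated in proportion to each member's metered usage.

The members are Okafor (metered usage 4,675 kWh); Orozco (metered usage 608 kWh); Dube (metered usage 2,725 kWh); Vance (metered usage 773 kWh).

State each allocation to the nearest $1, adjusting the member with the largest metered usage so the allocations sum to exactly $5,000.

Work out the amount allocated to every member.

Okafor: $2,662 | Orozco: $346 | Dube: $1,552 | Vance: $440

Sum of metered usage: 4,675 + 608 + 2,725 + 773 = 8,781.
Pro-rata amounts: Okafor 2,662.00; Orozco 346.20; Dube 1,551.65; Vance 440.15.
After rounding ($1): Okafor $2,662; Orozco $346; Dube $1,552; Vance $440. Sum = $5,000.
Sum already equals the total — no adjustment.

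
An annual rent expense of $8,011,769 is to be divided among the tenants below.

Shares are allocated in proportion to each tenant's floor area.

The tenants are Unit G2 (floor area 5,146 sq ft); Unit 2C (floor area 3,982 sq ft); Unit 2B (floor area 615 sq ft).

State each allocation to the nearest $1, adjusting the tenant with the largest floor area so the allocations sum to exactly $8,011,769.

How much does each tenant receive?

Sum of floor area: 9,743.
Raw shares: Unit G2 5,146/9,743 × $8,011,769 = 4,231,608.67; Unit 2C 3,982/9,743 × $8,011,769 = 3,274,439.51; Unit 2B 615/9,743 × $8,011,769 = 505,720.82.
After rounding ($1): Unit G2 $4,231,609; Unit 2C $3,274,440; Unit 2B $505,721. Sum = $8,011,770.
Difference $8,011,769 − $8,011,770 = −$1 applied to largest floor area (Unit G2): Unit G2 becomes $4,231,608.

Unit G2: $4,231,608 | Unit 2C: $3,274,440 | Unit 2B: $505,721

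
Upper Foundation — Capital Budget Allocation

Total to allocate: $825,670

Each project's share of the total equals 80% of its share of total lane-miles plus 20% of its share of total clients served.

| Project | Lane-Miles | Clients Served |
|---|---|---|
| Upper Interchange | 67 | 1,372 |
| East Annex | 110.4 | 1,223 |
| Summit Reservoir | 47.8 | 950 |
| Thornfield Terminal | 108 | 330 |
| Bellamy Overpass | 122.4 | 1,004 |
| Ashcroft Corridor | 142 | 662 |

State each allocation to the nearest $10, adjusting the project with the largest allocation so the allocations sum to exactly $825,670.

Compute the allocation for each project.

Totals — lane-miles 597.6, clients served 5,541.
Combined weights (80% lane-miles + 20% clients served): Upper Interchange 0.1392; East Annex 0.1919; Summit Reservoir 0.0983; Thornfield Terminal 0.1565; Bellamy Overpass 0.2001; Ashcroft Corridor 0.2140.
Proportional shares: Upper Interchange 114,944.70; East Annex 158,474.82; Summit Reservoir 81,146.13; Thornfield Terminal 129,208.70; Bellamy Overpass 165,211.92; Ashcroft Corridor 176,683.73.
After rounding ($10): Upper Interchange $114,940; East Annex $158,470; Summit Reservoir $81,150; Thornfield Terminal $129,210; Bellamy Overpass $165,210; Ashcroft Corridor $176,680. Sum = $825,660.
Difference $825,670 − $825,660 = +$10 applied to largest allocation (Ashcroft Corridor): Ashcroft Corridor becomes $176,690.

Upper Interchange: $114,940 · East Annex: $158,470 · Summit Reservoir: $81,150 · Thornfield Terminal: $129,210 · Bellamy Overpass: $165,210 · Ashcroft Corridor: $176,690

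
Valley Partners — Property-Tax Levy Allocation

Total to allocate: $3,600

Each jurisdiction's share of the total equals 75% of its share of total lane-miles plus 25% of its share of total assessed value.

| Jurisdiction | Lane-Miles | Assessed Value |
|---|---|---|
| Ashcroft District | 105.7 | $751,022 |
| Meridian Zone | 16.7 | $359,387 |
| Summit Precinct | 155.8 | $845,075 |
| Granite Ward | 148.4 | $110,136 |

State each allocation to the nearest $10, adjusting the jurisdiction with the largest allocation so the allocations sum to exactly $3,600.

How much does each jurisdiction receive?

Lane-miles total 426.6; assessed value total 2,065,620.
Composite weights (75% lane-miles + 25% assessed value): Ashcroft District 0.2767; Meridian Zone 0.0729; Summit Precinct 0.3762; Granite Ward 0.2742.
Proportional shares: Ashcroft District 996.21; Meridian Zone 262.28; Summit Precinct 1,354.28; Granite Ward 987.23.
After rounding ($10): Ashcroft District $1,000; Meridian Zone $260; Summit Precinct $1,350; Granite Ward $990. Sum = $3,600.
Rounded total matches; no reconciliation needed.

Ashcroft District: $1,000; Meridian Zone: $260; Summit Precinct: $1,350; Granite Ward: $990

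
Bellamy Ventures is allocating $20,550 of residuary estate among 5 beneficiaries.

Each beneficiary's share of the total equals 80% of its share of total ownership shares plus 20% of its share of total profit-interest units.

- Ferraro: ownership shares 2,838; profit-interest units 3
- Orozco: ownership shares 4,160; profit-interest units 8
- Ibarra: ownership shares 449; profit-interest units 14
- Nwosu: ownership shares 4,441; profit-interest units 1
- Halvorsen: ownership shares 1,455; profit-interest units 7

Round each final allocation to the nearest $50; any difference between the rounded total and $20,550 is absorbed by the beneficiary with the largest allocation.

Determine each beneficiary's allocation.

Ferraro: $3,850; Orozco: $6,150; Ibarra: $2,300; Nwosu: $5,600; Halvorsen: $2,650

Ownership shares total 13,343; profit-interest units total 33.
Blended shares (80% ownership shares + 20% profit-interest units): Ferraro 0.1883; Orozco 0.2979; Ibarra 0.1118; Nwosu 0.2723; Halvorsen 0.1297.
Pro-rata amounts: Ferraro 3,870.36; Orozco 6,121.93; Ibarra 2,296.85; Nwosu 5,596.33; Halvorsen 2,664.53.
After rounding ($50): Ferraro $3,850; Orozco $6,100; Ibarra $2,300; Nwosu $5,600; Halvorsen $2,650. Sum = $20,500.
Difference $20,550 − $20,500 = +$50 applied to largest allocation (Orozco): Orozco becomes $6,150.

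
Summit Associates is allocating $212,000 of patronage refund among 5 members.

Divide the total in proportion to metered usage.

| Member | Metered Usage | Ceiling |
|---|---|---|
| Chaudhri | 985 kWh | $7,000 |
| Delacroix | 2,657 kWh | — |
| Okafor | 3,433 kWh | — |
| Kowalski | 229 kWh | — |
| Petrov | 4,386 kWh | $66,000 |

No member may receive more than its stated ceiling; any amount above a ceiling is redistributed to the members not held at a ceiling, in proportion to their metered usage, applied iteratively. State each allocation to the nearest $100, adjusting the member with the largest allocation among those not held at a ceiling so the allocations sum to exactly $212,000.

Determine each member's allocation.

Combined metered usage = 11,690.
Unconstrained shares: Chaudhri 17,863.13; Delacroix 48,185.12; Okafor 62,258.00; Kowalski 4,152.95; Petrov 79,540.80.
Capped: Chaudhri ($7,000), Petrov ($66,000); remaining pool $139,000 reallocated over remaining metered usage 6,319.
Shares after redistribution: Delacroix 58,446.43 → $58,400; Okafor 75,516.22 → $75,500; Kowalski 5,037.35 → $5,000.
Rounding difference +$100 applied to Okafor → $75,600.

Chaudhri: $7,000 · Delacroix: $58,400 · Okafor: $75,600 · Kowalski: $5,000 · Petrov: $66,000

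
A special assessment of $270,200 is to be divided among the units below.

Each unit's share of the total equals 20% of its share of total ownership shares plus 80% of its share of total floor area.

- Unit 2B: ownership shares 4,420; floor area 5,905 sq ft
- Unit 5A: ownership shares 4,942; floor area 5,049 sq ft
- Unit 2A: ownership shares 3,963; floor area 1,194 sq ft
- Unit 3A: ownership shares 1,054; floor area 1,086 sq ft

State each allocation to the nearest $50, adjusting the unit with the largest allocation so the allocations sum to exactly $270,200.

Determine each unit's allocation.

Unit 2B: $113,050; Unit 5A: $101,050; Unit 2A: $34,400; Unit 3A: $21,700

Totals — ownership shares 14,379, floor area 13,234.
Blended shares (20% ownership shares + 80% floor area): Unit 2B 0.4184; Unit 5A 0.3740; Unit 2A 0.1273; Unit 3A 0.0803.
Raw shares: Unit 2B 113,061.92; Unit 5A 101,042.09; Unit 2A 34,396.40; Unit 3A 21,699.59.
Rounded to nearest $50: Unit 2B $113,050; Unit 5A $101,050; Unit 2A $34,400; Unit 3A $21,700. Sum = $270,200.
Sum already equals the total — no adjustment.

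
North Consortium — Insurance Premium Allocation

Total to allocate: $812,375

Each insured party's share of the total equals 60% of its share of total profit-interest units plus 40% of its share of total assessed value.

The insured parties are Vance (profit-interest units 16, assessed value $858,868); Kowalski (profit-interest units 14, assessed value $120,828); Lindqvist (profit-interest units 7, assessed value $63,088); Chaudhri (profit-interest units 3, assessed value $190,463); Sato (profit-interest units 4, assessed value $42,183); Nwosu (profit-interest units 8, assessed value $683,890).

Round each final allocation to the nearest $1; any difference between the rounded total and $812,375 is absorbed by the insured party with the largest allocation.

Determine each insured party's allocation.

Vance: $292,419; Kowalski: $151,269; Lindqvist: $76,078; Chaudhri: $59,709; Sato: $44,490; Nwosu: $188,410

Totals — profit-interest units 52, assessed value 1,959,320.
Combined weights (60% profit-interest units + 40% assessed value): Vance 0.3600; Kowalski 0.1862; Lindqvist 0.0936; Chaudhri 0.0735; Sato 0.0548; Nwosu 0.2319.
Pro-rata amounts: Vance 292,418.77; Kowalski 151,268.93; Lindqvist 76,077.94; Chaudhri 59,708.65; Sato 44,490.21; Nwosu 188,410.49.
At nearest $1: Vance $292,419; Kowalski $151,269; Lindqvist $76,078; Chaudhri $59,709; Sato $44,490; Nwosu $188,410. Sum = $812,375.
Sum already equals the total — no adjustment.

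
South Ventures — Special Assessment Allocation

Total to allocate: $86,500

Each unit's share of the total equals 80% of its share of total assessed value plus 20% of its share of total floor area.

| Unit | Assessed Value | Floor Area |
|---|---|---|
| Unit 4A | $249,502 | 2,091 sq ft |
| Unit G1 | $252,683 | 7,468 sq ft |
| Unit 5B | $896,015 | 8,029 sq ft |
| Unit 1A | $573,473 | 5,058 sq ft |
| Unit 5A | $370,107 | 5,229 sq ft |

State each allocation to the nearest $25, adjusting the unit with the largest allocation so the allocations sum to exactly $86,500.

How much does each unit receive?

Assessed value total 2,341,780; floor area total 27,875.
Combined weights (80% assessed value + 20% floor area): Unit 4A 0.1002; Unit G1 0.1399; Unit 5B 0.3637; Unit 1A 0.2322; Unit 5A 0.1640.
Proportional shares: Unit 4A 8,670.56; Unit G1 12,101.67; Unit 5B 31,460.42; Unit 1A 20,085.36; Unit 5A 14,181.99.
After rounding ($25): Unit 4A $8,675; Unit G1 $12,100; Unit 5B $31,450; Unit 1A $20,075; Unit 5A $14,175. Sum = $86,475.
Difference $86,500 − $86,475 = +$25 applied to largest allocation (Unit 5B): Unit 5B becomes $31,475.

Unit 4A: $8,675 | Unit G1: $12,100 | Unit 5B: $31,475 | Unit 1A: $20,075 | Unit 5A: $14,175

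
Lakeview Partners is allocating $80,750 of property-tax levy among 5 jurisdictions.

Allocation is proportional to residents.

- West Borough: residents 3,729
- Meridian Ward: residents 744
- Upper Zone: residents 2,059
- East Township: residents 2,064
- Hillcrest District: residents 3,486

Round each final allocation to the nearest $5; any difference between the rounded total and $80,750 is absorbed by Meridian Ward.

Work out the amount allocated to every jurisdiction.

Residents total: 12,082.
Pro-rata amounts: West Borough 3,729/12,082 × $80,750 = 24,922.76; Meridian Ward 744/12,082 × $80,750 = 4,972.52; Upper Zone 2,059/12,082 × $80,750 = 13,761.32; East Township 2,064/12,082 × $80,750 = 13,794.74; Hillcrest District 3,486/12,082 × $80,750 = 23,298.67.
After rounding ($5): West Borough $24,925; Meridian Ward $4,975; Upper Zone $13,760; East Township $13,795; Hillcrest District $23,300. Sum = $80,755.
Difference $80,750 − $80,755 = −$5 applied to Meridian Ward: Meridian Ward becomes $4,970.

West Borough: $24,925 | Meridian Ward: $4,970 | Upper Zone: $13,760 | East Township: $13,795 | Hillcrest District: $23,300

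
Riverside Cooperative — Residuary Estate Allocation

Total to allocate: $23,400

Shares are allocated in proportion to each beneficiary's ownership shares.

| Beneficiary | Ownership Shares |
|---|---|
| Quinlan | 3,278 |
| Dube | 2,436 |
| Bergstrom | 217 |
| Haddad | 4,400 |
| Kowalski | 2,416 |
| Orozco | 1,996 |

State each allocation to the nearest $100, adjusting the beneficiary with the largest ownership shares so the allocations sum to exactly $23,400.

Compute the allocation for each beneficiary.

Quinlan: $5,200; Dube: $3,900; Bergstrom: $300; Haddad: $7,000; Kowalski: $3,800; Orozco: $3,200

Combined ownership shares = 3,278 + 2,436 + 217 + 4,400 + 2,416 + 1,996 = 14,743.
Proportional shares: Quinlan 5,202.82; Dube 3,866.40; Bergstrom 344.42; Haddad 6,983.65; Kowalski 3,834.66; Orozco 3,168.04.
After rounding ($100): Quinlan $5,200; Dube $3,900; Bergstrom $300; Haddad $7,000; Kowalski $3,800; Orozco $3,200. Sum = $23,400.
Sum already equals the total — no adjustment.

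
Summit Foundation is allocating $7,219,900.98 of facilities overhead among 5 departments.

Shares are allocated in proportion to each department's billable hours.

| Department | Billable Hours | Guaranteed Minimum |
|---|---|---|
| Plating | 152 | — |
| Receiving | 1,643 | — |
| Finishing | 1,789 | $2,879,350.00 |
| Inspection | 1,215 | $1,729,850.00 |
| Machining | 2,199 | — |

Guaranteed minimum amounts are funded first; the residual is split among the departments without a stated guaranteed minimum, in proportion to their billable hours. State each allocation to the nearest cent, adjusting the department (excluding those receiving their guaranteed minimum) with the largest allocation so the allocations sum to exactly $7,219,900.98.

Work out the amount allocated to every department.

Plating: $99,355.67 | Receiving: $1,073,956.36 | Finishing: $2,879,350.00 | Inspection: $1,729,850.00 | Machining: $1,437,388.95

Minimums first: Finishing $2,879,350.00; Inspection $1,729,850.00. Balance $2,610,700.98.
Balance split over remaining billable hours 3,994: Plating 99,355.6707 → $99,355.67; Receiving 1,073,956.3621 → $1,073,956.36; Machining 1,437,388.9472 → $1,437,388.95.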